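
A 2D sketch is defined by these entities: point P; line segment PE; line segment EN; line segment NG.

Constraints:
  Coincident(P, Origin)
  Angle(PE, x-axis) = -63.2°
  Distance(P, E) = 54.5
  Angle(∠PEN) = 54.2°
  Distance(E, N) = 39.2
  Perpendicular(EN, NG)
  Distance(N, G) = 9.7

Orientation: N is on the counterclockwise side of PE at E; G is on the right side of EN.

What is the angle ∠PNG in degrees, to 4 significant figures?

170.6°

∠PEN = 54.2°, so EN runs at -63.2° + (180° − 54.2°) = 62.60° from the x-axis; with |EN| = 39.2, N = E + 39.2·(cos 62.60°, sin 62.60°) = (42.61, -13.84). EN is perpendicular to NG; with |NG| = 9.7 on the right of EN, G = N + 9.7·(0.8878, -0.4602) = (51.22, -18.31). Then cos ∠PNG = NP·NG / (|NP||NG|), giving 170.6°.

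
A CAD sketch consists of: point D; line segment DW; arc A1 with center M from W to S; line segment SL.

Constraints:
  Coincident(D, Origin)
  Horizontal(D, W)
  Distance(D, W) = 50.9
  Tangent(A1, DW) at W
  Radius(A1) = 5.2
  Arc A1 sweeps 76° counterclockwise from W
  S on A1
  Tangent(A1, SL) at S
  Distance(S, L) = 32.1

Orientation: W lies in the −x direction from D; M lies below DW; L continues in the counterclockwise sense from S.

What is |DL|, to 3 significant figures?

72.7

On A1, W sits at bearing 90° from M; a 76° counterclockwise sweep puts S at bearing 166°, so S = M + 5.2·(cos 166°, sin 166°) = (-55.9, -3.94). A1 meets SL tangentially, so MS is at right angles to SL, so SL runs along (−sin 166°, cos 166°); with |SL| = 32.1, L = (-63.7, -35.1). Then |DL| = |L − D| = 72.7.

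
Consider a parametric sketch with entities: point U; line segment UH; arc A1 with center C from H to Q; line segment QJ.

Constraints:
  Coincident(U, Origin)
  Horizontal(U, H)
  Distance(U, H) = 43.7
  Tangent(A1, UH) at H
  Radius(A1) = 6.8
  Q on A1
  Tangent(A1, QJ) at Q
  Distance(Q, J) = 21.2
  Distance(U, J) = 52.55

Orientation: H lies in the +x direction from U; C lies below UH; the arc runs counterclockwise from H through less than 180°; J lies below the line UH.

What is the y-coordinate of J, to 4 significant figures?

-29.06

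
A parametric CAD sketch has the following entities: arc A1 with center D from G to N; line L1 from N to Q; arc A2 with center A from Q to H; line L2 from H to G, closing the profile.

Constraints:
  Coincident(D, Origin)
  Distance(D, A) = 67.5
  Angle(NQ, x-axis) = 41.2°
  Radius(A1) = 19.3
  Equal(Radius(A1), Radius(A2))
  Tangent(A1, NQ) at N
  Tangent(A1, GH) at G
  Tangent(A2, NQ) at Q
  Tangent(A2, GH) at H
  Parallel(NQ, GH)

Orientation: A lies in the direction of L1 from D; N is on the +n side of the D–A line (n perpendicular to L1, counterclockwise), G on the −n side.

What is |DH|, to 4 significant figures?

70.20

The slot axis is L1's direction at 41.2°, so u = (cos 41.2°, sin 41.2°) = (0.7524, 0.6587) and n = (−sin 41.2°, cos 41.2°) = (-0.6587, 0.7524). D is at the origin and A lies 67.5 along u from D, so A = 67.5·u = (50.79, 44.46). Tangency of A1 to both parallel lines with radius 19.3 puts N and G at D ± 19.3·n: N = (-12.71, 14.52), G = (12.71, -14.52). Equal radii place Q and H the same way about A: Q = A + 19.3·n = (38.08, 58.98), H = A − 19.3·n = (63.50, 29.94). Then |DH| = |H − D| = 70.20.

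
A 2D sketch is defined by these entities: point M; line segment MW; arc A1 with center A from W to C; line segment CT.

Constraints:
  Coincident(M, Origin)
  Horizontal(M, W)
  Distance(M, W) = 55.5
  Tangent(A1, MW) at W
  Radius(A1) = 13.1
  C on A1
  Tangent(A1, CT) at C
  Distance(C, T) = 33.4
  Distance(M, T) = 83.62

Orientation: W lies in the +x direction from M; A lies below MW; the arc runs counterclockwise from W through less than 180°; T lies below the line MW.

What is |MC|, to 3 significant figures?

51.4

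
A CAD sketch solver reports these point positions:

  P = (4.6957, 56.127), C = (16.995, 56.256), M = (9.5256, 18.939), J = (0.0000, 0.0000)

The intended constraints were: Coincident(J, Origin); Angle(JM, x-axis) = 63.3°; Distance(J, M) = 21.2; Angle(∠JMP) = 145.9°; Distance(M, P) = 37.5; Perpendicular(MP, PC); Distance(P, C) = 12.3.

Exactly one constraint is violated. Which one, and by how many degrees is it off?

Perpendicular(MP, PC) — off by 6.80°.

J = (0.00, 0.00) ✓; JM at 63.30° ✓; |JM| = 21.20 ✓; ∠JMP = 145.9° ✓; |MP| = 37.50 ✓; ∠(MP, PC) = 96.80° ✗; |PC| = 12.30 ✓.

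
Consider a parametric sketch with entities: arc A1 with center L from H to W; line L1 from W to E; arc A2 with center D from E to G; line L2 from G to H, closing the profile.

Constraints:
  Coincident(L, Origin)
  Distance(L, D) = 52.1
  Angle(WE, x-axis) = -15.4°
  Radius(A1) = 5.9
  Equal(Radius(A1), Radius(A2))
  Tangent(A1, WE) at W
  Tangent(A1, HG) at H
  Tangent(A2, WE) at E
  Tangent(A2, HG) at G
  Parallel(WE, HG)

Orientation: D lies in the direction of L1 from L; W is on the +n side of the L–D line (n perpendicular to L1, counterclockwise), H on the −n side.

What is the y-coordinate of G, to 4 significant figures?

-19.52

The slot axis is L1's direction at -15.4°, so u = (cos -15.4°, sin -15.4°) = (0.9641, -0.2656) and n = (−sin -15.4°, cos -15.4°) = (0.2656, 0.9641). L is at the origin and D lies 52.1 along u from L, so D = 52.1·u = (50.23, -13.84). Tangency of A1 to both parallel lines with radius 5.9 puts W and H at L ± 5.9·n: W = (1.567, 5.688), H = (-1.567, -5.688). Equal radii place E and G the same way about D: E = D + 5.9·n = (51.80, -8.147), G = D − 5.9·n = (48.66, -19.52). So G.y = -19.52.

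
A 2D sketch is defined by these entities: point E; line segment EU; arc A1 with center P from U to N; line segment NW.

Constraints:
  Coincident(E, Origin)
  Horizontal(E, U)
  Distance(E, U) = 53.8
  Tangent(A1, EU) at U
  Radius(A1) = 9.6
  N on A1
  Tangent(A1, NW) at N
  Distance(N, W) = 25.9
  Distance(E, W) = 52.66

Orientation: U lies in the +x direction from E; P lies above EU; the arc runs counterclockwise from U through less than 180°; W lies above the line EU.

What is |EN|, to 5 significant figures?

62.384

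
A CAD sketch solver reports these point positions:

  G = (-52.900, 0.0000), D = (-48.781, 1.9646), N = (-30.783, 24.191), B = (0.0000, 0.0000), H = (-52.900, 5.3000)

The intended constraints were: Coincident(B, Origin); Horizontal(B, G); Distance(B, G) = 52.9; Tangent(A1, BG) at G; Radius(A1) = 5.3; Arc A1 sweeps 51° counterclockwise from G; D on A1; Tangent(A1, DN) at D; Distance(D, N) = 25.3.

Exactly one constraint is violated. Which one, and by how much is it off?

Distance(D, N) = 25.3 — off by 3.30.

B = (0.00, 0.00) ✓; B.y = 0.00, G.y = 0.00 ✓; |BG| = 52.90 ✓; ∠(HG, GB) = 90.00° ✓; |HG| = 5.300 ✓; bearing(H→D) − bearing(H→G) = 51.00° ✓; |HD| = 5.300 ✓; ∠(HD, DN) = 90.00° ✓; |DN| = 28.60 ✗.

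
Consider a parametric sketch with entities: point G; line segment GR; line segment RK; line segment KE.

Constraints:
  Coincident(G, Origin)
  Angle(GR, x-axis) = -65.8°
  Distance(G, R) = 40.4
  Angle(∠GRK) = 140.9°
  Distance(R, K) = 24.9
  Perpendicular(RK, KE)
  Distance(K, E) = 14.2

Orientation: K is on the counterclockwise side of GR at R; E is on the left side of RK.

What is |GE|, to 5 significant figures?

57.372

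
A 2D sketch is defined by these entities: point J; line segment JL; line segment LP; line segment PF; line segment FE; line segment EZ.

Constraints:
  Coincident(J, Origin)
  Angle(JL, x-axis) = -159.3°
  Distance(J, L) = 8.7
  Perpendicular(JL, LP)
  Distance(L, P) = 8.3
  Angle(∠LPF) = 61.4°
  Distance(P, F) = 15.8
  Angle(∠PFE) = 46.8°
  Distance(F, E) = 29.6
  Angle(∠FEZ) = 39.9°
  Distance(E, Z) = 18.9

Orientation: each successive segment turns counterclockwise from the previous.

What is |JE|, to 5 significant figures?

24.474

J is at the origin; JL runs at -159.3° with length 8.7, so L = (-8.1384, -3.0752). The perpendicularity gives LP at right angles to JL, so LP runs at -69.300°; with |LP| = 8.3, P = (-5.2045, -10.839). ∠LPF = 61.4° gives PF at 49.300° from the x-axis; with |PF| = 15.8, F = (5.0986, 1.1391). ∠PFE = 46.8° gives FE at -177.50° from the x-axis; with |FE| = 29.6, E = (-24.473, -0.15203). Then |JE| = |E − J| = 24.474.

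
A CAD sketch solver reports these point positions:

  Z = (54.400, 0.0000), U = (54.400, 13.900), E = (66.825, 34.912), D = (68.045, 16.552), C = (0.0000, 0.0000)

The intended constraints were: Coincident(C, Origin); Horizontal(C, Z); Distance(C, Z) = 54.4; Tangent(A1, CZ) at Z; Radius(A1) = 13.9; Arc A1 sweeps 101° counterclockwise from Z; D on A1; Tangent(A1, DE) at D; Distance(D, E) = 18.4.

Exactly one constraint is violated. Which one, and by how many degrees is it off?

Tangent(A1, DE) at D — off by 7.20°.

C = (0.00, 0.00) ✓; C.y = 0.00, Z.y = 0.00 ✓; |CZ| = 54.40 ✓; ∠(UZ, ZC) = 90.00° ✓; |UZ| = 13.90 ✓; bearing(U→D) − bearing(U→Z) = 101.0° ✓; |UD| = 13.90 ✓; ∠(UD, DE) = 97.20° ✗; |DE| = 18.40 ✓.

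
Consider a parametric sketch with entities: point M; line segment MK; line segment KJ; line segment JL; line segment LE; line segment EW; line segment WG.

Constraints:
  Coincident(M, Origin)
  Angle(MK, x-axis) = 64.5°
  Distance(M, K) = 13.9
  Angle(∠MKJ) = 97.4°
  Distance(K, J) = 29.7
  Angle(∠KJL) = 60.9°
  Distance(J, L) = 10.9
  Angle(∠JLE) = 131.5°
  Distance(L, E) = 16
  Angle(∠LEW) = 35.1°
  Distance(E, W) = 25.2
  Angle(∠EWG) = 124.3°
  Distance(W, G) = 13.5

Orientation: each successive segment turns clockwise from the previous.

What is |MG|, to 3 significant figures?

44.5

M is at the origin; MK runs at 64.5° with length 13.9, so K = (5.98, 12.5). ∠MKJ = 97.4° gives KJ at -18.1° from the x-axis; with |KJ| = 29.7, J = (34.2, 3.32). ∠KJL = 60.9° gives JL at -137° from the x-axis; with |JL| = 10.9, L = (26.2, -4.09). ∠JLE = 131.5° gives LE at 174° from the x-axis; with |LE| = 16.0, E = (10.3, -2.50). ∠LEW = 35.1° gives EW at 29.4° from the x-axis; with |EW| = 25.2, W = (32.3, 9.87). ∠EWG = 124.3° gives WG at -26.3° from the x-axis; with |WG| = 13.5, G = (44.4, 3.89). Then |MG| = |G − M| = 44.5.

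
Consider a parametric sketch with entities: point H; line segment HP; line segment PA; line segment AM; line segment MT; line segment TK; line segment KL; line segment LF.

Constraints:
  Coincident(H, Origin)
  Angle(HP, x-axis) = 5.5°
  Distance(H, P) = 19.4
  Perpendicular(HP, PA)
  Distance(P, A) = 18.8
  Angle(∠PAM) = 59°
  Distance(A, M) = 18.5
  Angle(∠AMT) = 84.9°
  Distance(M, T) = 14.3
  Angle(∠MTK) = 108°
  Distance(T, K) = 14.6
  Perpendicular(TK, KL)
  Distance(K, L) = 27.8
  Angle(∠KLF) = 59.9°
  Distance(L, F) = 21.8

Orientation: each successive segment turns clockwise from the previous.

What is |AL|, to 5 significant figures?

10.118

H is at the origin; HP runs at 5.5° with length 19.4, so P = (19.311, 1.8594). HP ⟂ PA, so PA runs at -84.500°; with |PA| = 18.8, A = (21.113, -16.854). ∠PAM = 59.0° gives AM at 154.50° from the x-axis; with |AM| = 18.5, M = (4.4148, -8.8896). ∠AMT = 84.9° gives MT at 59.400° from the x-axis; with |MT| = 14.3, T = (11.694, 3.4190). ∠MTK = 108.0° gives TK at -12.600° from the x-axis; with |TK| = 14.6, K = (25.942, 0.23413). The perpendicularity gives KL at right angles to TK, so KL runs at -102.60°; with |KL| = 27.8, L = (19.878, -26.896). Then |AL| = |L − A| = 10.118.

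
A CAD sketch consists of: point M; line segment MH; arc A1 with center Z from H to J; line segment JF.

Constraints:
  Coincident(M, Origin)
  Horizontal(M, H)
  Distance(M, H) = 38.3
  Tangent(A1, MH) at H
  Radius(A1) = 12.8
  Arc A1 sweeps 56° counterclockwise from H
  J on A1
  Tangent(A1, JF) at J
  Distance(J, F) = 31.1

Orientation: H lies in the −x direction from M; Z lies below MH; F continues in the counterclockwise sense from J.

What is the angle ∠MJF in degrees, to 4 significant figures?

130.6°

M is at the origin; MH is horizontal with |MH| = 38.3 and H on the −x side, so H = (-38.30, 0.000). Since A1 is tangent to MH there, ZH ⟂ MH, so Z = H + (0, -12.8) = (-38.30, -12.80). On A1, H sits at bearing 90° from Z; a 56° counterclockwise sweep puts J at bearing 146°, so J = Z + 12.8·(cos 146°, sin 146°) = (-48.91, -5.642). Since A1 is tangent to JF there, ZJ ⟂ JF, so JF runs along (−sin 146°, cos 146°); with |JF| = 31.1, F = (-66.30, -31.43). Then cos ∠MJF = JM·JF / (|JM||JF|), giving 130.6°.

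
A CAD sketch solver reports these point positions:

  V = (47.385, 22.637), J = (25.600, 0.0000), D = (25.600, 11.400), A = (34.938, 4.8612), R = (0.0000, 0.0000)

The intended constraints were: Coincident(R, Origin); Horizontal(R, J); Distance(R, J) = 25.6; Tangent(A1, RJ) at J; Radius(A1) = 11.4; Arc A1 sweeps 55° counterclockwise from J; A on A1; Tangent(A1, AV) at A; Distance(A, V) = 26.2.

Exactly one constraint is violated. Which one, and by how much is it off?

Distance(A, V) = 26.2 — off by 4.50.

R = (0.00, 0.00) ✓; R.y = 0.00, J.y = 0.00 ✓; |RJ| = 25.60 ✓; ∠(DJ, JR) = 90.00° ✓; |DJ| = 11.40 ✓; bearing(D→A) − bearing(D→J) = 55.00° ✓; |DA| = 11.40 ✓; ∠(DA, AV) = 90.00° ✓; |AV| = 21.70 ✗.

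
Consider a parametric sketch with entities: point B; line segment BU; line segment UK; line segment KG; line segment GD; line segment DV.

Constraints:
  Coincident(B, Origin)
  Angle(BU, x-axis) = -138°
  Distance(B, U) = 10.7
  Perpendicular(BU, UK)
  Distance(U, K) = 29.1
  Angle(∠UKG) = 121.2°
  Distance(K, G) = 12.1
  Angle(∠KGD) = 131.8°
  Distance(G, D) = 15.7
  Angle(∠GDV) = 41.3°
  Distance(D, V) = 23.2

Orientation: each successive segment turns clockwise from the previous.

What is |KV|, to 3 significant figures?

8.93

B is at the origin; BU runs at -138.0° with length 10.7, so U = (-7.95, -7.16). The perpendicularity gives UK at right angles to BU, so UK runs at 132°; with |UK| = 29.1, K = (-27.4, 14.5). ∠UKG = 121.2° gives KG at 73.2° from the x-axis; with |KG| = 12.1, G = (-23.9, 26.0). ∠KGD = 131.8° gives GD at 25.0° from the x-axis; with |GD| = 15.7, D = (-9.70, 32.7). ∠GDV = 41.3° gives DV at -114° from the x-axis; with |DV| = 23.2, V = (-19.0, 11.4). Then |KV| = |V − K| = 8.93.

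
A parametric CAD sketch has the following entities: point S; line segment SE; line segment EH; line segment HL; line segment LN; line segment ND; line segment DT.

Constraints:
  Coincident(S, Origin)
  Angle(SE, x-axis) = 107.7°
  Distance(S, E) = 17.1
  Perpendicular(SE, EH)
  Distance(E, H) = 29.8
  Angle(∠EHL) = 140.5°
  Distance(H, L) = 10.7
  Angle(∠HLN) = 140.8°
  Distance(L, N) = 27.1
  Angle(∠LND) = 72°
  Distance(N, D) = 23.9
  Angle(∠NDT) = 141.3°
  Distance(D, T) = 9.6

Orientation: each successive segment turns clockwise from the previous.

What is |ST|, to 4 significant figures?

14.51

∠LND = 72.0° gives ND at -169.0° from the x-axis; with |ND| = 23.9, D = (22.80, -6.885). ∠NDT = 141.3° gives DT at 152.3° from the x-axis; with |DT| = 9.6, T = (14.30, -2.423). Then |ST| = |T − S| = 14.51.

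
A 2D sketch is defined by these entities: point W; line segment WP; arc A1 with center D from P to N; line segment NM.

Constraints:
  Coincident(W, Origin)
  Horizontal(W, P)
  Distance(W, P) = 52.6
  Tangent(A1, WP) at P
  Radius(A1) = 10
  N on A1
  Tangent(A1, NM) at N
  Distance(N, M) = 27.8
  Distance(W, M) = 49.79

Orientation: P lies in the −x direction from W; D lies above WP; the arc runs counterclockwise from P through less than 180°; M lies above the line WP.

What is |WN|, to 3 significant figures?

43.6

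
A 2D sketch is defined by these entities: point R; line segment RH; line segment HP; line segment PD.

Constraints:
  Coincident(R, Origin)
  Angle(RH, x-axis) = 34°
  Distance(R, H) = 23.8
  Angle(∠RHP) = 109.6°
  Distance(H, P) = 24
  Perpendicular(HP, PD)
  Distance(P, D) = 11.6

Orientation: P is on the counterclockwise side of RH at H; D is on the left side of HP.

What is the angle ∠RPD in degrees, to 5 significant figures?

54.969°

∠RHP = 109.6°, so HP runs at 34.0° + (180° − 109.6°) = 104.40° from the x-axis; with |HP| = 24.0, P = H + 24.0·(cos 104.40°, sin 104.40°) = (13.763, 36.555). The perpendicularity gives PD at right angles to HP; with |PD| = 11.6 on the left of HP, D = P + 11.6·(-0.96858, -0.24869) = (2.5270, 33.670). Then cos ∠RPD = PR·PD / (|PR||PD|), giving 54.969°.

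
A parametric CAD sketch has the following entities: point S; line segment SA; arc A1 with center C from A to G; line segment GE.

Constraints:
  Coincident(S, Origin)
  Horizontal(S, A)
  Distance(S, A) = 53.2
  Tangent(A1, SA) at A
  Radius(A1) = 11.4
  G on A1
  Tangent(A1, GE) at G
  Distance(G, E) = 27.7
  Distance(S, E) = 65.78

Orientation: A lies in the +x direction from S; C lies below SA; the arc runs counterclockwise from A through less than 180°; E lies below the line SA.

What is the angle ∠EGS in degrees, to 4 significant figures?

128.1°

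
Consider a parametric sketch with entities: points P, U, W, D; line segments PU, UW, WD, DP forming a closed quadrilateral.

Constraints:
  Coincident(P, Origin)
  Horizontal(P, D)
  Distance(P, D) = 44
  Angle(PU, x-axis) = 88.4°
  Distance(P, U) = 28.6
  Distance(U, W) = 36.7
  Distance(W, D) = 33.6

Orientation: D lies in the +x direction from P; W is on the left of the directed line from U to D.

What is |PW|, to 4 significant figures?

49.70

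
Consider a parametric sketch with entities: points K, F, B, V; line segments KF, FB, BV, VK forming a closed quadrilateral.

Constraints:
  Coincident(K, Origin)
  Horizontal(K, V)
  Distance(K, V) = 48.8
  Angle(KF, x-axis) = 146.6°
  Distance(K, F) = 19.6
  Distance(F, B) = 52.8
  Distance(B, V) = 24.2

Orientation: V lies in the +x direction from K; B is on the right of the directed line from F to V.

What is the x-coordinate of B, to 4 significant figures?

29.75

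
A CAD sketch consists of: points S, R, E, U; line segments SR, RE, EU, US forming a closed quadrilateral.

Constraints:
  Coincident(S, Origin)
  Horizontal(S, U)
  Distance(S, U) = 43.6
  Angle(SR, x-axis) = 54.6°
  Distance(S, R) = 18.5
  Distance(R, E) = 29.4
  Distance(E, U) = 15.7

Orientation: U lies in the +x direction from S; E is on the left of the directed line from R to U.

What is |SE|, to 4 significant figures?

42.94

Checks: |RE| = 29.40 ✓; |EU| = 15.70 ✓.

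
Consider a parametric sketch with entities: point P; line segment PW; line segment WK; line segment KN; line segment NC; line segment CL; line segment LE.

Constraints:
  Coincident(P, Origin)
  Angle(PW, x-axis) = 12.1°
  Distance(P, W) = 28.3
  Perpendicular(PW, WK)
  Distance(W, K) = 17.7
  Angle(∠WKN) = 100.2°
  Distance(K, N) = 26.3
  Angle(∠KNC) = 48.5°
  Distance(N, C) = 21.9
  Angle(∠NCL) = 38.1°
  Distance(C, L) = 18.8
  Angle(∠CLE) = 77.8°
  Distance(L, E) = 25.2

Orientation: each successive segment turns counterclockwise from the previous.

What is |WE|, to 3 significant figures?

42.4

P is at the origin; PW runs at 12.1° with length 28.3, so W = (27.7, 5.93). PW ⟂ WK, so WK runs at 102°; with |WK| = 17.7, K = (24.0, 23.2). ∠WKN = 100.2° gives KN at -178° from the x-axis; with |KN| = 26.3, N = (-2.32, 22.4). ∠KNC = 48.5° gives NC at -46.6° from the x-axis; with |NC| = 21.9, C = (12.7, 6.46). ∠NCL = 38.1° gives CL at 95.3° from the x-axis; with |CL| = 18.8, L = (11.0, 25.2). ∠CLE = 77.8° gives LE at -162° from the x-axis; with |LE| = 25.2, E = (-13.0, 17.6). Then |WE| = |E − W| = 42.4.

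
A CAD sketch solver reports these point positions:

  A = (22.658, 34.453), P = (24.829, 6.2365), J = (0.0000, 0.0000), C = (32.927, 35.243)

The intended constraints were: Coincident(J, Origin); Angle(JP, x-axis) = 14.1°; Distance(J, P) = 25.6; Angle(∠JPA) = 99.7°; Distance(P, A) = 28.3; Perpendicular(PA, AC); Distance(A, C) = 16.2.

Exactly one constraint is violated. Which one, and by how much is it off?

Distance(A, C) = 16.2 — off by 5.90.

J = (0.00, 0.00) ✓; JP at 14.10° ✓; |JP| = 25.60 ✓; ∠JPA = 99.70° ✓; |PA| = 28.30 ✓; ∠(PA, AC) = 90.00° ✓; |AC| = 10.30 ✗.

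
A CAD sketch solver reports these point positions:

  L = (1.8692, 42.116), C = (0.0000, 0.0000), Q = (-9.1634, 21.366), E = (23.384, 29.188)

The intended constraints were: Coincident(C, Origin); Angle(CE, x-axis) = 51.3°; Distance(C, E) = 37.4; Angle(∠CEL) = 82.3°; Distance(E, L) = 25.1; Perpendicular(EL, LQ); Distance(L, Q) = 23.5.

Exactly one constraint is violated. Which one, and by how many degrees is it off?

Perpendicular(EL, LQ) — off by 3.00°.

C = (0.00, 0.00) ✓; CE at 51.30° ✓; |CE| = 37.40 ✓; ∠CEL = 82.30° ✓; |EL| = 25.10 ✓; ∠(EL, LQ) = 93.00° ✗; |LQ| = 23.50 ✓.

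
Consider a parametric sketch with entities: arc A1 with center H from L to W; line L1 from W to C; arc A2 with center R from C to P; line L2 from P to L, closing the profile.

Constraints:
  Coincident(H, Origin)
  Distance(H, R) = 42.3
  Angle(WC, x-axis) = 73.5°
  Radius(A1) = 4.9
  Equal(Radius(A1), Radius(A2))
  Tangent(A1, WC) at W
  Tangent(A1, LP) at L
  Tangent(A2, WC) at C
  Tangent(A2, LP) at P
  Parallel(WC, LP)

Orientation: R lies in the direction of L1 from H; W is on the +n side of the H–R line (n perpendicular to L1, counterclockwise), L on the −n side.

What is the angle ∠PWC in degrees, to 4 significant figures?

13.04°

The slot axis is L1's direction at 73.5°, so u = (cos 73.5°, sin 73.5°) = (0.2840, 0.9588) and n = (−sin 73.5°, cos 73.5°) = (-0.9588, 0.2840). H is at the origin and R lies 42.3 along u from H, so R = 42.3·u = (12.01, 40.56). Tangency of A1 to both parallel lines with radius 4.9 puts W and L at H ± 4.9·n: W = (-4.698, 1.392), L = (4.698, -1.392). Equal radii place C and P the same way about R: C = R + 4.9·n = (7.316, 41.95), P = R − 4.9·n = (16.71, 39.17). Then cos ∠PWC = WP·WC / (|WP||WC|), giving 13.04°.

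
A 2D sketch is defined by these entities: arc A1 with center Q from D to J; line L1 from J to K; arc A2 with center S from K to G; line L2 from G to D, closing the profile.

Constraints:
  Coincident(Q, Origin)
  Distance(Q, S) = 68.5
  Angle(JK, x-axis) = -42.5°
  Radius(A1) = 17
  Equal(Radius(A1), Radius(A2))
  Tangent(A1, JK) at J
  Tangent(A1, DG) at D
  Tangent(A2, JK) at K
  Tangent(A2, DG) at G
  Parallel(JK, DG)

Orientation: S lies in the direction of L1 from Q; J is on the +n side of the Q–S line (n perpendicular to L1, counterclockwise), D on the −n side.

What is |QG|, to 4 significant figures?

70.58

The slot axis is L1's direction at -42.5°, so u = (cos -42.5°, sin -42.5°) = (0.7373, -0.6756) and n = (−sin -42.5°, cos -42.5°) = (0.6756, 0.7373). Q is at the origin and S lies 68.5 along u from Q, so S = 68.5·u = (50.50, -46.28). Tangency of A1 to both parallel lines with radius 17.0 puts J and D at Q ± 17.0·n: J = (11.49, 12.53), D = (-11.49, -12.53). Equal radii place K and G the same way about S: K = S + 17.0·n = (61.99, -33.74), G = S − 17.0·n = (39.02, -58.81). Then |QG| = |G − Q| = 70.58.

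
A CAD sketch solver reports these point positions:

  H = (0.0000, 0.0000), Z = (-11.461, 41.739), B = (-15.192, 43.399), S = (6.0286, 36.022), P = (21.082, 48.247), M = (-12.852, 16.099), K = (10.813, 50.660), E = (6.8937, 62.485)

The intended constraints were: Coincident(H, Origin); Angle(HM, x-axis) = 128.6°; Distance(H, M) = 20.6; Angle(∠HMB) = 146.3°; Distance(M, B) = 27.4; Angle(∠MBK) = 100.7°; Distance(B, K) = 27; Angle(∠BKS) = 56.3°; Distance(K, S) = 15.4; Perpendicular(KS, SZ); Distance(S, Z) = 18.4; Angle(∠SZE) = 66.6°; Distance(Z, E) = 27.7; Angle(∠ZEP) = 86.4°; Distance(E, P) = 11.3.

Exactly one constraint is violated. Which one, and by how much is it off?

Distance(E, P) = 11.3 — off by 8.80.

H = (0.00, 0.00) ✓; HM at 128.6° ✓; |HM| = 20.60 ✓; ∠HMB = 146.3° ✓; |MB| = 27.40 ✓; ∠MBK = 100.7° ✓; |BK| = 27.00 ✓; ∠BKS = 56.30° ✓; |KS| = 15.40 ✓; ∠(KS, SZ) = 90.00° ✓; |SZ| = 18.40 ✓; ∠SZE = 66.60° ✓; |ZE| = 27.70 ✓; ∠ZEP = 86.40° ✓; |EP| = 20.10 ✗.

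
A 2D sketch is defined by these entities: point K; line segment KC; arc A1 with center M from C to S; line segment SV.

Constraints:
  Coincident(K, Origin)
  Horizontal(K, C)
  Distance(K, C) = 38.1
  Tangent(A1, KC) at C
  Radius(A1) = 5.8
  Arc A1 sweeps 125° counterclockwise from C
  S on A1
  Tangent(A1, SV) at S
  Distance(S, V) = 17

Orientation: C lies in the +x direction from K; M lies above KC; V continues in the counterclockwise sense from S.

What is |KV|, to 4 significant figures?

40.34

On A1, C sits at bearing -90° from M; a 125° counterclockwise sweep puts S at bearing 35°, so S = M + 5.8·(cos 35°, sin 35°) = (42.85, 9.127). A1 meets SV tangentially, so MS is at right angles to SV, so SV runs along (−sin 35°, cos 35°); with |SV| = 17.0, V = (33.10, 23.05). Then |KV| = |V − K| = 40.34.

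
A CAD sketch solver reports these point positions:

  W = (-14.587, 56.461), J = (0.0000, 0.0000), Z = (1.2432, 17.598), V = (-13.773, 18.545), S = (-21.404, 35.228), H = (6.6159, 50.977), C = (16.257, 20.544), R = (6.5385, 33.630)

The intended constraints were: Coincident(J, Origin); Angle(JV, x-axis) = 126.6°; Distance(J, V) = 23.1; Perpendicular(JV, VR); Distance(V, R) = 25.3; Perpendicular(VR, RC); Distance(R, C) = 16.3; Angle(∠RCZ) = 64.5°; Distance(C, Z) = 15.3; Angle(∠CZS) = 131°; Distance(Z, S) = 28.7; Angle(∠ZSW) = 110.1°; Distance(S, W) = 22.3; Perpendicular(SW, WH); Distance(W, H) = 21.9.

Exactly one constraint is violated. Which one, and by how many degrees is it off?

Perpendicular(SW, WH) — off by 3.30°.

J = (0.00, 0.00) ✓; JV at 126.6° ✓; |JV| = 23.10 ✓; ∠(JV, VR) = 90.00° ✓; |VR| = 25.30 ✓; ∠(VR, RC) = 90.00° ✓; |RC| = 16.30 ✓; ∠RCZ = 64.50° ✓; |CZ| = 15.30 ✓; ∠CZS = 131.0° ✓; |ZS| = 28.70 ✓; ∠ZSW = 110.1° ✓; |SW| = 22.30 ✓; ∠(SW, WH) = 86.70° ✗; |WH| = 21.90 ✓.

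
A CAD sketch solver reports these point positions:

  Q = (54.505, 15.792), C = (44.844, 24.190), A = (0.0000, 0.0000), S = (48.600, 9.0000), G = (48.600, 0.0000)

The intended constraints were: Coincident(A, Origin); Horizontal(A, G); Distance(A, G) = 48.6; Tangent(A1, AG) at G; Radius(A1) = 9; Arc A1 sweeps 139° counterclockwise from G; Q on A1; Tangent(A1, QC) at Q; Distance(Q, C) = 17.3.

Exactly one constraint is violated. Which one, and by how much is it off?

Distance(Q, C) = 17.3 — off by 4.50.

A = (0.00, 0.00) ✓; A.y = 0.00, G.y = 0.00 ✓; |AG| = 48.60 ✓; ∠(SG, GA) = 90.00° ✓; |SG| = 9.000 ✓; bearing(S→Q) − bearing(S→G) = 139.0° ✓; |SQ| = 9.000 ✓; ∠(SQ, QC) = 90.00° ✓; |QC| = 12.80 ✗.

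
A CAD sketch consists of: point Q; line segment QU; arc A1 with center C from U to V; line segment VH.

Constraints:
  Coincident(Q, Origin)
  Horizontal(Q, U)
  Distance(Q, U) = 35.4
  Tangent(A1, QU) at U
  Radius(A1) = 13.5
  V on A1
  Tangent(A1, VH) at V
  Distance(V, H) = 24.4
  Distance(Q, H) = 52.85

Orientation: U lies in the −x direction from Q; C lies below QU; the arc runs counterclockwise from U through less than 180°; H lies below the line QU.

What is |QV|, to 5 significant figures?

51.130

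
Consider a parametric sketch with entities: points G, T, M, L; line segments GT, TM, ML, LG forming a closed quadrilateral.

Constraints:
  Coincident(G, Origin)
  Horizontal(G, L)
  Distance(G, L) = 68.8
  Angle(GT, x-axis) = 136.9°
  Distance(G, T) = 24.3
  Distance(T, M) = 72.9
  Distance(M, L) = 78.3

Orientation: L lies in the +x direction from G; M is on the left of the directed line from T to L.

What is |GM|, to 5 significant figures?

76.641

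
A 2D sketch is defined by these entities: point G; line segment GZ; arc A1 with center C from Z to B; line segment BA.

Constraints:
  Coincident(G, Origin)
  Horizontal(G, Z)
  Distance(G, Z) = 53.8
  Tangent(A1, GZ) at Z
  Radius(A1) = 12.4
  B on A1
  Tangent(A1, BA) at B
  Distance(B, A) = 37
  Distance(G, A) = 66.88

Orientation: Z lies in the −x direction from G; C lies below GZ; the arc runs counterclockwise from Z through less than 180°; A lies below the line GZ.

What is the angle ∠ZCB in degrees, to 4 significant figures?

122.8°

G is at the origin; G and Z share the same y with |GZ| = 53.8 and Z on the −x side, so Z = (-53.80, 0.000). A1 meets GZ tangentially, so CZ is at right angles to GZ, so C = Z + (0, -12.4) = (-53.80, -12.40). Since CB ⟂ BA (tangency), |CA| = √(12.4² + 37.0²) = 39.02 regardless of where B sits on A1. So A lies on both circle(G, 66.88) and circle(C, 39.02); the below-GZ intersection is A = (-44.17, -50.22). B is the foot of the tangent from A: B = (-64.22, -19.12).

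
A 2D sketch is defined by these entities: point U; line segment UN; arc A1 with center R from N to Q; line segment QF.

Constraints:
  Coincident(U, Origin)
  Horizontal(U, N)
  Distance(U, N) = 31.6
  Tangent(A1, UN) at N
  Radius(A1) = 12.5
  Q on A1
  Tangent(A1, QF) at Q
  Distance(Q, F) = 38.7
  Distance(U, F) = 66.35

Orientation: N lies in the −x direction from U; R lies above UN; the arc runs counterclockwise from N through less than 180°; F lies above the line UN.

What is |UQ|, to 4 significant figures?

28.30

U is at the origin; U and N share the same y with |UN| = 31.6 and N on the −x side, so N = (-31.60, 0.000). The tangent condition forces RN to be normal to UN, so R = N + (0, 12.5) = (-31.60, 12.50). Since RQ ⟂ QF (tangency), |RF| = √(12.5² + 38.7²) = 40.67 regardless of where Q sits on A1. So F lies on both circle(U, 66.35) and circle(R, 40.67); the above-UN intersection is F = (-41.18, 52.02). Q is the foot of the tangent from F: Q = (-20.94, 19.04).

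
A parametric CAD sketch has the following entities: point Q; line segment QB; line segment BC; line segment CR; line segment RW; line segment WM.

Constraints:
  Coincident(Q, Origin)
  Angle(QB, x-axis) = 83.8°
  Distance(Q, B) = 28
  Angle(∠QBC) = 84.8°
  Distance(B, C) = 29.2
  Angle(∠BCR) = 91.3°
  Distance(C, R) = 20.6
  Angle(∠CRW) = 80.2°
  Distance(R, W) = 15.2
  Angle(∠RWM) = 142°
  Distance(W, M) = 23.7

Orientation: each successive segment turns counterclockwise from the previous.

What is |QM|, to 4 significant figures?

27.06

Q is at the origin; QB runs at 83.8° with length 28.0, so B = (3.024, 27.84). ∠QBC = 84.8° gives BC at 179.0° from the x-axis; with |BC| = 29.2, C = (-26.17, 28.35). ∠BCR = 91.3° gives CR at -92.30° from the x-axis; with |CR| = 20.6, R = (-27.00, 7.762). ∠CRW = 80.2° gives RW at 7.500° from the x-axis; with |RW| = 15.2, W = (-11.93, 9.746). ∠RWM = 142.0° gives WM at 45.50° from the x-axis; with |WM| = 23.7, M = (4.683, 26.65). Then |QM| = |M − Q| = 27.06.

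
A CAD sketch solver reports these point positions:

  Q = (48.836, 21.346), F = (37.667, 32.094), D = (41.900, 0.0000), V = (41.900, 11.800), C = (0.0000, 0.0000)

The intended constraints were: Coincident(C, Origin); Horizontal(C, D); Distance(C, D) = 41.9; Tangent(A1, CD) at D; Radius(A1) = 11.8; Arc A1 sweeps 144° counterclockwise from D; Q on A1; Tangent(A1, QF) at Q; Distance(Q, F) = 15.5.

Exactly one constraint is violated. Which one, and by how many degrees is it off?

Tangent(A1, QF) at Q — off by 7.90°.

C = (0.00, 0.00) ✓; C.y = 0.00, D.y = 0.00 ✓; |CD| = 41.90 ✓; ∠(VD, DC) = 90.00° ✓; |VD| = 11.80 ✓; bearing(V→Q) − bearing(V→D) = 144.0° ✓; |VQ| = 11.80 ✓; ∠(VQ, QF) = 97.90° ✗; |QF| = 15.50 ✓.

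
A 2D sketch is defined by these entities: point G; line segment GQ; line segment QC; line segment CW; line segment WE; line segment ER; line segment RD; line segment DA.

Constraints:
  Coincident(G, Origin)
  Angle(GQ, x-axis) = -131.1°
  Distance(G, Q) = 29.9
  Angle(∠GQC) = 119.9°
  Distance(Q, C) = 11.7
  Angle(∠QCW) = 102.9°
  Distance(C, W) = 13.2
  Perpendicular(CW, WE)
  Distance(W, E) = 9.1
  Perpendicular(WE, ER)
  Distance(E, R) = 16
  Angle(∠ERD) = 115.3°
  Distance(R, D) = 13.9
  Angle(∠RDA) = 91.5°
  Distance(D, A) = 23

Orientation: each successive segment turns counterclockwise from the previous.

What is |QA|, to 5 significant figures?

29.061

∠ERD = 115.3° gives RD at -109.20° from the x-axis; with |RD| = 13.9, D = (-24.169, -37.970). ∠RDA = 91.5° gives DA at -20.700° from the x-axis; with |DA| = 23.0, A = (-2.6536, -46.100). Then |QA| = |A − Q| = 29.061.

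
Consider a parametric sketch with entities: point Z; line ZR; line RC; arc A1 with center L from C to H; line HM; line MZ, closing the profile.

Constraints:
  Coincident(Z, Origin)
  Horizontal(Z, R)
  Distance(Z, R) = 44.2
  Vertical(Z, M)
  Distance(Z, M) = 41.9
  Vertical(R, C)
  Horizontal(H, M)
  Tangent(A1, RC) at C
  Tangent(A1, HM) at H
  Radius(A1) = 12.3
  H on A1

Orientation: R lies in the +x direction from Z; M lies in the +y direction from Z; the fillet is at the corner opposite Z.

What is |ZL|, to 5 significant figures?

43.517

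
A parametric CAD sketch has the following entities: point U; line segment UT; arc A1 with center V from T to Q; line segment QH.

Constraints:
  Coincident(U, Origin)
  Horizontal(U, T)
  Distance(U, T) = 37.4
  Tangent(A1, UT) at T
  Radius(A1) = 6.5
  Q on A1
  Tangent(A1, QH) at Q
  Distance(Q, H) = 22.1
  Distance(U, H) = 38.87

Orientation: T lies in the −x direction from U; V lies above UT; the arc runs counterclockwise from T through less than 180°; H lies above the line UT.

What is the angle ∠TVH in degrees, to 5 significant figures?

154.86°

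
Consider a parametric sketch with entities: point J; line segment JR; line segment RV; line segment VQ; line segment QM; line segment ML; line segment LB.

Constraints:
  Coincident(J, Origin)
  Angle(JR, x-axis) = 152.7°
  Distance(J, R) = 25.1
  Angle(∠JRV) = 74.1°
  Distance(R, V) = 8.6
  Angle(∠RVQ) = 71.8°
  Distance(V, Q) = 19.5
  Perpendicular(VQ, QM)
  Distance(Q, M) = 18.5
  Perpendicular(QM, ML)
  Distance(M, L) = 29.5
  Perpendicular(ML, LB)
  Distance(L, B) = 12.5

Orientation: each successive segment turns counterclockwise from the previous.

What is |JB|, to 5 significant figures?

35.524

The perpendicularity gives ML at right angles to QM, so ML runs at -173.20°; with |ML| = 29.5, L = (-36.124, 20.268). ML ⟂ LB, so LB runs at -83.200°; with |LB| = 12.5, B = (-34.644, 7.8555). Then |JB| = |B − J| = 35.524.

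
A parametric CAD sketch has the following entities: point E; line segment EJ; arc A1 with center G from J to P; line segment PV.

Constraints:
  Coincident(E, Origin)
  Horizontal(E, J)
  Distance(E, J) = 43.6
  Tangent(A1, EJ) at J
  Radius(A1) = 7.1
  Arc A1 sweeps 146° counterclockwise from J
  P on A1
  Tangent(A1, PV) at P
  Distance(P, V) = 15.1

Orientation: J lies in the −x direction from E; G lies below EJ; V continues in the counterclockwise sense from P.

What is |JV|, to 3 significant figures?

23.1

On A1, J sits at bearing 90° from G; a 146° counterclockwise sweep puts P at bearing 236°, so P = G + 7.1·(cos 236°, sin 236°) = (-47.6, -13.0). Tangency of A1 to PV means the radius GP is perpendicular to PV, so PV runs along (−sin 236°, cos 236°); with |PV| = 15.1, V = (-35.1, -21.4). Then |JV| = |V − J| = 23.1.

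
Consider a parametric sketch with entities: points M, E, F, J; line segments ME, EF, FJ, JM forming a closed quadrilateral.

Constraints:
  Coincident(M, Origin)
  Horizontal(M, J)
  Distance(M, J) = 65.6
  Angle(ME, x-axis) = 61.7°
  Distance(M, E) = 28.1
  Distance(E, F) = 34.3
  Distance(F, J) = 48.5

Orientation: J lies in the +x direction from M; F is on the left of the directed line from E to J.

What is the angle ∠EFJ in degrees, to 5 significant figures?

86.837°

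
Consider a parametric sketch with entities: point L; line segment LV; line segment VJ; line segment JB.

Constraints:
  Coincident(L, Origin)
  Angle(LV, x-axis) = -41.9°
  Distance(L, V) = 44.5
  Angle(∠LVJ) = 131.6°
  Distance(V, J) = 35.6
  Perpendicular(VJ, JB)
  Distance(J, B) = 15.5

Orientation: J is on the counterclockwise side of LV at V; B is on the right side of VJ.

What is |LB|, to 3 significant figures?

81.4

L is at the origin; LV runs at -41.9° with length 44.5, so V = 44.5·(cos -41.9°, sin -41.9°) = (33.1, -29.7). ∠LVJ = 131.6°, so VJ runs at -41.9° + (180° − 131.6°) = 6.50° from the x-axis; with |VJ| = 35.6, J = V + 35.6·(cos 6.50°, sin 6.50°) = (68.5, -25.7). The perpendicularity gives JB at right angles to VJ; with |JB| = 15.5 on the right of VJ, B = J + 15.5·(0.113, -0.994) = (70.2, -41.1). Then |LB| = |B − L| = 81.4.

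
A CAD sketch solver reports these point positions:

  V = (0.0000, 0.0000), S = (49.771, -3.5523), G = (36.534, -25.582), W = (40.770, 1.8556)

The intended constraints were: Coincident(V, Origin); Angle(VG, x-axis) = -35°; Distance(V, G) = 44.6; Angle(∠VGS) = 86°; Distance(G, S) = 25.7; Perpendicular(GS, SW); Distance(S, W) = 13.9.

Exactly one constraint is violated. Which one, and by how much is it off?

Distance(S, W) = 13.9 — off by 3.40.

V = (0.00, 0.00) ✓; VG at -35.00° ✓; |VG| = 44.60 ✓; ∠VGS = 86.00° ✓; |GS| = 25.70 ✓; ∠(GS, SW) = 90.00° ✓; |SW| = 10.50 ✗.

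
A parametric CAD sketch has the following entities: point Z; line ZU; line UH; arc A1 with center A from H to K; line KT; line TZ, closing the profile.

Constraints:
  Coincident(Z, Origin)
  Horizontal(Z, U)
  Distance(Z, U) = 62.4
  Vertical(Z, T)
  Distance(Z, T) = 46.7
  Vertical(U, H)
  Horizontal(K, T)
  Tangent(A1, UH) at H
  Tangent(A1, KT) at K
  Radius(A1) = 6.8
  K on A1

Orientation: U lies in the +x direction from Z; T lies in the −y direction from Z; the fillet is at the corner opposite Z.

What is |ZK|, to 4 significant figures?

72.61

Z is at the origin; ZU is horizontal with |ZU| = 62.4 and U on the +x side, so U = (62.40, 0.000). Z and T share the same x with |ZT| = 46.7 and T on the −y side, so T = (0.000, -46.70). The virtual corner opposite Z is at (62.40, -46.70). A1 meets UH tangentially, so AH is at right angles to UH and the tangent condition forces AK to be normal to KT, with radius 6.8, so the center A sits 6.8 in from both sides at A = (55.60, -39.90). That places the tangent points at H = (62.40, -39.90) on UH and K = (55.60, -46.70) on KT. Then |ZK| = |K − Z| = 72.61.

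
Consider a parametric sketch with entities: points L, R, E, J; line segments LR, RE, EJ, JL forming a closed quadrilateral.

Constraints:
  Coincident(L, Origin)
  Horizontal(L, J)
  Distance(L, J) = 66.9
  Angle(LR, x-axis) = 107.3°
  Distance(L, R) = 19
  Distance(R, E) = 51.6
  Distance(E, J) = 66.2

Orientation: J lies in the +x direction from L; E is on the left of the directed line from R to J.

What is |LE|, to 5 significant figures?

62.932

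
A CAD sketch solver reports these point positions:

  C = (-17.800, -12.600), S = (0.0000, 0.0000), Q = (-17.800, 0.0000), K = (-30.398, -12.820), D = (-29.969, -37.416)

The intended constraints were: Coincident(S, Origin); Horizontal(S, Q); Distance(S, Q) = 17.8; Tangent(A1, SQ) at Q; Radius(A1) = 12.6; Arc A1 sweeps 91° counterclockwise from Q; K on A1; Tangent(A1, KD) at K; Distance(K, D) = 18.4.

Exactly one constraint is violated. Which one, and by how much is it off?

Distance(K, D) = 18.4 — off by 6.20.

S = (0.00, 0.00) ✓; S.y = 0.00, Q.y = 0.00 ✓; |SQ| = 17.80 ✓; ∠(CQ, QS) = 90.00° ✓; |CQ| = 12.60 ✓; bearing(C→K) − bearing(C→Q) = 91.00° ✓; |CK| = 12.60 ✓; ∠(CK, KD) = 90.00° ✓; |KD| = 24.60 ✗.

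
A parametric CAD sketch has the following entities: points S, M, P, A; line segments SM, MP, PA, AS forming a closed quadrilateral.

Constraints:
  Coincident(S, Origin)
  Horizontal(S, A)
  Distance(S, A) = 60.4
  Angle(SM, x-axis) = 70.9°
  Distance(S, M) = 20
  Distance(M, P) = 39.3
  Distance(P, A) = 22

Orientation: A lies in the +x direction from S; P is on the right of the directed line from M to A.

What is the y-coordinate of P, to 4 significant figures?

-3.681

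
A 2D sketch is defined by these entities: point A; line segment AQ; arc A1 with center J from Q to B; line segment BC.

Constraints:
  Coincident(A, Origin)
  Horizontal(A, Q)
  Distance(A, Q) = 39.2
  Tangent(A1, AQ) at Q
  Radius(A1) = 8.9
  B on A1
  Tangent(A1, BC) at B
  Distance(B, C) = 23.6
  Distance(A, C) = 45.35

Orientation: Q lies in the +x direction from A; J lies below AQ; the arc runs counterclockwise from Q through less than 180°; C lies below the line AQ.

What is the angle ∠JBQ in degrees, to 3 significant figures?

43.8°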